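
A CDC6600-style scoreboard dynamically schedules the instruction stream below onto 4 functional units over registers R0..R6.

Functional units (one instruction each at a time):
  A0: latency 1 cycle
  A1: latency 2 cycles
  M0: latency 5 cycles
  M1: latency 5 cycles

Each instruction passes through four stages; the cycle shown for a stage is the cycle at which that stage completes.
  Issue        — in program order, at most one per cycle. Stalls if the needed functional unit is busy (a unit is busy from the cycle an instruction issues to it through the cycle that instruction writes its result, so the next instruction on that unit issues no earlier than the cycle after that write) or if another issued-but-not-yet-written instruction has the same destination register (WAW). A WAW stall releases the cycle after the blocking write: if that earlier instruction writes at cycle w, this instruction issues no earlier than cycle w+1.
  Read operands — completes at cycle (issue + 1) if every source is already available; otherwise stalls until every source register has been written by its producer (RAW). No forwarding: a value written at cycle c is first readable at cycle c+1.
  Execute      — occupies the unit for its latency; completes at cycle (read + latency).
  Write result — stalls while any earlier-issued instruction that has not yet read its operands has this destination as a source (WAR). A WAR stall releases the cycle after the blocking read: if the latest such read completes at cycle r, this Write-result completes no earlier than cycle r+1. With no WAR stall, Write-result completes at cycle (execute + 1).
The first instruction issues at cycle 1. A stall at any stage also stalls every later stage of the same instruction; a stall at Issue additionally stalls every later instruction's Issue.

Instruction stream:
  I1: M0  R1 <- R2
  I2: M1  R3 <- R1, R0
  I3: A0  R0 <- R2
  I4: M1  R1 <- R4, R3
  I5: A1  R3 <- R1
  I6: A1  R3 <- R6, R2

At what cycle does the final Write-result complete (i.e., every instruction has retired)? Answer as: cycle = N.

cycle = 32

t=1  issue I1 (M0)
t=2  I1 read-ops | issue I2 (M1)
t=3  issue I3 (A0)
t=4  I3 read-ops
t=5  I3 finished on A0
t=7  I1 finished on M0
t=8  I1→R1
t=9  I2 read-ops
t=10  I3→R0
t=14  I2 finished on M1
t=15  I2→R3
t=16  issue I4 (M1)
t=17  I4 read-ops | issue I5 (A1)
t=22  I4 finished on M1
t=23  I4→R1
t=24  I5 read-ops
t=26  I5 finished on A1
t=27  I5→R3
t=28  issue I6 (A1)
t=29  I6 read-ops
t=31  I6 finished on A1
t=32  I6→R3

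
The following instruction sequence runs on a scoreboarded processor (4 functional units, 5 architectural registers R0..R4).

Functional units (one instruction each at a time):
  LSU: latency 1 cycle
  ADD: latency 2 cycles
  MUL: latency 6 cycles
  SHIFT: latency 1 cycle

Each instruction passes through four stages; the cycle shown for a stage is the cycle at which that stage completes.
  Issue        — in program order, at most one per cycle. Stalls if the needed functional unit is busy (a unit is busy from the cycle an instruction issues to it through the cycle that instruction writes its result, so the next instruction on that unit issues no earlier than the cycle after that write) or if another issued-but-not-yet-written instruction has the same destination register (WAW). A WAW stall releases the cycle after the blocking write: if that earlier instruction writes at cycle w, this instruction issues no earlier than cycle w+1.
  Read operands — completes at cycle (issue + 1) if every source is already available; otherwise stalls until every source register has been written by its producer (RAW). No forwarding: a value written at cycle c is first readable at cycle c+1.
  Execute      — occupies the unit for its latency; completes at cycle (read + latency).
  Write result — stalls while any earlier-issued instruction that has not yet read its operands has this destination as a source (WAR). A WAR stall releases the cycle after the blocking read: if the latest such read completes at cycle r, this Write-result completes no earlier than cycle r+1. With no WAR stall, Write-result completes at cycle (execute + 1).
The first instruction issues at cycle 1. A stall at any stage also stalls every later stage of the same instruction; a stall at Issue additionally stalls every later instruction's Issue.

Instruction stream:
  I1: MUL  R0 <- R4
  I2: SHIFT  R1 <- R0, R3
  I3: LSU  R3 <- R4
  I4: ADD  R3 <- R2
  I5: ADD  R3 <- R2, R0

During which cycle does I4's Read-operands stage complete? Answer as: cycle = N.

I1 -> (1, 2, 8, 9)
I2 -> (2, 10, 11, 12)  // RAW R0: wait I1 write@9
I3 -> (3, 4, 5, 11)  // WAR R3: wait I2 read@10
I4 -> (12, 13, 15, 16)  // WAW R3: wait I3 write@11
I5 -> (17, 18, 20, 21)  // struct: ADD busy until I4 writes@16

cycle = 13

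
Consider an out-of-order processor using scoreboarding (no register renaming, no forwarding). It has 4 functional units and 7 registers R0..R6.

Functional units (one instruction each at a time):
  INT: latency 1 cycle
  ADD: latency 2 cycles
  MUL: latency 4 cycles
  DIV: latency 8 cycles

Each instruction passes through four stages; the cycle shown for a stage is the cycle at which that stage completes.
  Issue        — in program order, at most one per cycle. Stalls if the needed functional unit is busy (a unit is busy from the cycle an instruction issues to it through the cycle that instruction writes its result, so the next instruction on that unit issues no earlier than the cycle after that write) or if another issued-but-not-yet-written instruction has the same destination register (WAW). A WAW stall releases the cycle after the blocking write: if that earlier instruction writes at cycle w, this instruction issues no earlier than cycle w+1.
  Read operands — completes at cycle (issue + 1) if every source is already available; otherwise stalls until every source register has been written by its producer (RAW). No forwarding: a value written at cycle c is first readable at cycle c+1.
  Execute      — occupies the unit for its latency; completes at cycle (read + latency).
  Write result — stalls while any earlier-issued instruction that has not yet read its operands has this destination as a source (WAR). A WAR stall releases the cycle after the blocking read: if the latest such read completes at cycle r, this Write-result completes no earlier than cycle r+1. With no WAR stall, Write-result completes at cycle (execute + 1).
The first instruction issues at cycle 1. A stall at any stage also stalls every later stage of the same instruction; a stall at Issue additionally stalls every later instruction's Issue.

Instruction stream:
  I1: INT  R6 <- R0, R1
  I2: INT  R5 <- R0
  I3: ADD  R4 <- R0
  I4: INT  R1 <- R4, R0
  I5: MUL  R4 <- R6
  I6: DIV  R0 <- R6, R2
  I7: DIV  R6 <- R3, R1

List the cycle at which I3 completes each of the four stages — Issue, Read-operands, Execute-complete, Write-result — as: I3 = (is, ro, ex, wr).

I1 -> (1, 2, 3, 4)
I2 -> (5, 6, 7, 8)  // struct: INT busy until I1 writes@4
I3 -> (6, 7, 9, 10)
I4 -> (9, 11, 12, 13)  // struct: INT busy until I2 writes@8, RAW R4: wait I3 write@10
I5 -> (11, 12, 16, 17)  // WAW R4: wait I3 write@10
I6 -> (12, 13, 21, 22)
I7 -> (23, 24, 32, 33)  // struct: DIV busy until I6 writes@22

I3 = (6, 7, 9, 10)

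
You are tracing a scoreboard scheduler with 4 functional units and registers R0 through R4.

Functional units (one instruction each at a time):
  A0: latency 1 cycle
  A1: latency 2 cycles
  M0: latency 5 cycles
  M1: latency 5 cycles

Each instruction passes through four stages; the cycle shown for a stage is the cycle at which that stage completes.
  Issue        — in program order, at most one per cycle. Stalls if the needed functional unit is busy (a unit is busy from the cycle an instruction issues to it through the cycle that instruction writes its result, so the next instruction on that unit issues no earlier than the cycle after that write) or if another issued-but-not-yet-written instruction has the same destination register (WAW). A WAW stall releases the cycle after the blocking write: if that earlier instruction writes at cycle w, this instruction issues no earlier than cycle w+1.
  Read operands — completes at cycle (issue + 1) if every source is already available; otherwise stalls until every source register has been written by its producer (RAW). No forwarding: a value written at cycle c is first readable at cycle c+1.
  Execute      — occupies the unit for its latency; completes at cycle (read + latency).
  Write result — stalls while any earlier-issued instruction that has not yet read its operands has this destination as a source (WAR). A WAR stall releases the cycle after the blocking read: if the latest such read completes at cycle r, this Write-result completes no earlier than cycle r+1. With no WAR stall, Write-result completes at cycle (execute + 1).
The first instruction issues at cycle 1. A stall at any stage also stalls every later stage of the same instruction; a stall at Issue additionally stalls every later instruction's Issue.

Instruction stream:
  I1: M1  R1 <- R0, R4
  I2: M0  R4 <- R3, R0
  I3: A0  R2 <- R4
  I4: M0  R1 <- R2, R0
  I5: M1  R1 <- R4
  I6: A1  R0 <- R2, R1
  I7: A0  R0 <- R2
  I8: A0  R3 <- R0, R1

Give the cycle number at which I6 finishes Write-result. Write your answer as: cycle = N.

[I1] 1/2/7/8
[I2] 2/3/8/9
[I3] 3/10/11/12  (RAW R4: wait I2 write@9)
[I4] 10/13/18/19  (struct: M0 busy until I2 writes@9; RAW R2: wait I3 write@12)
[I5] 20/21/26/27  (WAW R1: wait I4 write@19)
[I6] 21/28/30/31  (RAW R1: wait I5 write@27)
[I7] 32/33/34/35  (WAW R0: wait I6 write@31)
[I8] 36/37/38/39  (struct: A0 busy until I7 writes@35)

cycle = 31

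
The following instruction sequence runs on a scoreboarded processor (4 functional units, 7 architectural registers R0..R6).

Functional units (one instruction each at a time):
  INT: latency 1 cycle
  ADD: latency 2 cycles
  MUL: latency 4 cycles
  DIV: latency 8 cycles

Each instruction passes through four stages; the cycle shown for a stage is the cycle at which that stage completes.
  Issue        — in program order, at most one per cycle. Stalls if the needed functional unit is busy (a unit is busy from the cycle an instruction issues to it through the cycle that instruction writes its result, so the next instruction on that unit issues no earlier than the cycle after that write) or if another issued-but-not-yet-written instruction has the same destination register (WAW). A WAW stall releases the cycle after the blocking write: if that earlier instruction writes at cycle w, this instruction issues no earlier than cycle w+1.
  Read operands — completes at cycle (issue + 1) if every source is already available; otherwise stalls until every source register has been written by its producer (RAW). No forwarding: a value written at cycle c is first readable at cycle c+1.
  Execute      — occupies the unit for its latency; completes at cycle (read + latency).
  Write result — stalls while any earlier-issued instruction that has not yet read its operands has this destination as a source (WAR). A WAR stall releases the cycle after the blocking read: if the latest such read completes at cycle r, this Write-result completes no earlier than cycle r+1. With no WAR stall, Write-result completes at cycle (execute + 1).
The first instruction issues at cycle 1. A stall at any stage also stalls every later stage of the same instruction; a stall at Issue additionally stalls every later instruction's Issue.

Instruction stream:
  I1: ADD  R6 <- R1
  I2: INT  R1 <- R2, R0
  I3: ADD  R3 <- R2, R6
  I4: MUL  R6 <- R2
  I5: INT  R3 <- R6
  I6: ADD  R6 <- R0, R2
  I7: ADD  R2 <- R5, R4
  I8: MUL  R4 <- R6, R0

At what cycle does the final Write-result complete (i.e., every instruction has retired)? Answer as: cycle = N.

[1] issue I1 (ADD)
[2] I1 read-ops; issue I2 (INT)
[3] I2 read-ops
[4] I1 finished on ADD; I2 finished on INT
[5] I1→R6; I2→R1
[6] issue I3 (ADD)
[7] I3 read-ops; issue I4 (MUL)
[8] I4 read-ops
[9] I3 finished on ADD
[10] I3→R3
[11] issue I5 (INT)
[12] I4 finished on MUL
[13] I4→R6
[14] I5 read-ops; issue I6 (ADD)
[15] I5 finished on INT; I6 read-ops
[16] I5→R3
[17] I6 finished on ADD
[18] I6→R6
[19] issue I7 (ADD)
[20] I7 read-ops; issue I8 (MUL)
[21] I8 read-ops
[22] I7 finished on ADD
[23] I7→R2
[25] I8 finished on MUL
[26] I8→R4

cycle = 26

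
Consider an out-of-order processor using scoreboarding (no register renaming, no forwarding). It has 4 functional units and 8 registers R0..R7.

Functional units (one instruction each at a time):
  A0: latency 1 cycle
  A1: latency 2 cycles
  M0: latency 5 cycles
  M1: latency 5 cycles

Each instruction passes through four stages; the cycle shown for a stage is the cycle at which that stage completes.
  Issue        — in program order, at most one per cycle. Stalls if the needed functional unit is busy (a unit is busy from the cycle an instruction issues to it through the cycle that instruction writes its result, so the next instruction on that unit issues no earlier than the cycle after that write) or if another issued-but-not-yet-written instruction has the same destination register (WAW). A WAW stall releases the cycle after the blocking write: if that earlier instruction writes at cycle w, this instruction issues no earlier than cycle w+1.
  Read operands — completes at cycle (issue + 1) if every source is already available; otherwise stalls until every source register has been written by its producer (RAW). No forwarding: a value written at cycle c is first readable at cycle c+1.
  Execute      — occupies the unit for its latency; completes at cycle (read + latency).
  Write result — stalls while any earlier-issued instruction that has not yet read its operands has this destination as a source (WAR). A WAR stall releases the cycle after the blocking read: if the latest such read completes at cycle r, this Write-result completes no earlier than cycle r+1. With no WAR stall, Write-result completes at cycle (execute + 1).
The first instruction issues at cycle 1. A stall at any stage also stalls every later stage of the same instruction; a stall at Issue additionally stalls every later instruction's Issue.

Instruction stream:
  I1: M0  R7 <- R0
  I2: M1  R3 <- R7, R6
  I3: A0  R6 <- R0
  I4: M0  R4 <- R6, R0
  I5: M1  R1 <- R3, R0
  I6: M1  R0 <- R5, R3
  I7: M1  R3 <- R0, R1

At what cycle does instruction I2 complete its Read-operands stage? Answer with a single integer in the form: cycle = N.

cycle = 9

I1 -> (1, 2, 7, 8)
I2 -> (2, 9, 14, 15)  // RAW R7: wait I1 write@8
I3 -> (3, 4, 5, 10)  // WAR R6: wait I2 read@9
I4 -> (9, 11, 16, 17)  // struct: M0 busy until I1 writes@8, RAW R6: wait I3 write@10
I5 -> (16, 17, 22, 23)  // struct: M1 busy until I2 writes@15
I6 -> (24, 25, 30, 31)  // struct: M1 busy until I5 writes@23
I7 -> (32, 33, 38, 39)  // struct: M1 busy until I6 writes@31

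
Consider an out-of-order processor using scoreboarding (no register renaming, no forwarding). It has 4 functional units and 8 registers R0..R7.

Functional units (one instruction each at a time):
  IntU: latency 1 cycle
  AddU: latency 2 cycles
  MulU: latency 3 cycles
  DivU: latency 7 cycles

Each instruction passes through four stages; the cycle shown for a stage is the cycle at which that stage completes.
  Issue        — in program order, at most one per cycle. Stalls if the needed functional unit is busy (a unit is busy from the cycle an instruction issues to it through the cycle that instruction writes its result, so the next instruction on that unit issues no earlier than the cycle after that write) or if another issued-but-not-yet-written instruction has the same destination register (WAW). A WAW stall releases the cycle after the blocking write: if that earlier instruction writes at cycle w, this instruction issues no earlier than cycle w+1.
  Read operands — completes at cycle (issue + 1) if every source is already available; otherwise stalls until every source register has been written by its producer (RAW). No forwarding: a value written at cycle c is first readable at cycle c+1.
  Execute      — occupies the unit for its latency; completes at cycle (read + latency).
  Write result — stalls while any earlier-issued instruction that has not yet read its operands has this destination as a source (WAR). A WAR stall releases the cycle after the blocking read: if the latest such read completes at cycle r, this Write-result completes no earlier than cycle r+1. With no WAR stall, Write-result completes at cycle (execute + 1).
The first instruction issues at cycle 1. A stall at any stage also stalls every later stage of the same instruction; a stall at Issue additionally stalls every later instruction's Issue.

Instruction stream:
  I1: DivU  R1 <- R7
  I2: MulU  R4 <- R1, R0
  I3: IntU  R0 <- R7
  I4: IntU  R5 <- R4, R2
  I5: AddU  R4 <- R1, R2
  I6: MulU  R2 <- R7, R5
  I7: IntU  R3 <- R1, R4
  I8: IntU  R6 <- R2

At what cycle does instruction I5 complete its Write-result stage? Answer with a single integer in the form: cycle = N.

  I1 | 1 | 2 | 9 | 10
  I2 | 2 | 11 | 14 | 15   RAW R1: wait I1 write@10
  I3 | 3 | 4 | 5 | 12   WAR R0: wait I2 read@11
  I4 | 13 | 16 | 17 | 18   struct: IntU busy until I3 writes@12 · RAW R4: wait I2 write@15
  I5 | 16 | 17 | 19 | 20   WAW R4: wait I2 write@15
  I6 | 17 | 19 | 22 | 23   RAW R5: wait I4 write@18
  I7 | 19 | 21 | 22 | 23   struct: IntU busy until I4 writes@18 · RAW R4: wait I5 write@20
  I8 | 24 | 25 | 26 | 27   struct: IntU busy until I7 writes@23

cycle = 20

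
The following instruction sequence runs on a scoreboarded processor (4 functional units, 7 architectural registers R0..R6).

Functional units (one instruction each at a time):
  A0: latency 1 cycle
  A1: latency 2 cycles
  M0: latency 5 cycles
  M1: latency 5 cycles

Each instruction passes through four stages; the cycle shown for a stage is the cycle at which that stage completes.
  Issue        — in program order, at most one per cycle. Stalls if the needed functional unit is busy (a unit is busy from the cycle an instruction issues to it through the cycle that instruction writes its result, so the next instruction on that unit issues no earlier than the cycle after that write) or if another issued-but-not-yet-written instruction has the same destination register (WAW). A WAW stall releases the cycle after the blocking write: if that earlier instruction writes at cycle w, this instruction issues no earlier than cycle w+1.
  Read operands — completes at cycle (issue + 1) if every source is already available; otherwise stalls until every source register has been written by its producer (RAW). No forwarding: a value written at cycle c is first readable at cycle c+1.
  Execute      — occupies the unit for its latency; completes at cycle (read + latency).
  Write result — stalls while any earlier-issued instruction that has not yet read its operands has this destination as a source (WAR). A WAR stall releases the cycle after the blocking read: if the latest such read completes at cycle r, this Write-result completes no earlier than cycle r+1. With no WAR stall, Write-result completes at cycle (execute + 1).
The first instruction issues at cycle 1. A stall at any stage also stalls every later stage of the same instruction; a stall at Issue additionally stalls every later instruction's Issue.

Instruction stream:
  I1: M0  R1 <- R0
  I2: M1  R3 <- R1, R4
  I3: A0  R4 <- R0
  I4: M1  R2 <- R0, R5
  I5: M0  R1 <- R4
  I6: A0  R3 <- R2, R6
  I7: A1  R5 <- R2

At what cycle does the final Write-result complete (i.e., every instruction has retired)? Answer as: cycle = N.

t=1  I1 issues→M0
t=2  I1 reads · I2 issues→M1
t=3  I3 issues→A0
t=4  I3 reads
t=5  I3 exec-done
t=7  I1 exec-done
t=8  I1 writes R1
t=9  I2 reads
t=10  I3 writes R4
t=14  I2 exec-done
t=15  I2 writes R3
t=16  I4 issues→M1
t=17  I4 reads · I5 issues→M0
t=18  I5 reads · I6 issues→A0
t=19  I7 issues→A1
t=22  I4 exec-done
t=23  I4 writes R2 · I5 exec-done
t=24  I5 writes R1 · I6 reads · I7 reads
t=25  I6 exec-done
t=26  I6 writes R3 · I7 exec-done
t=27  I7 writes R5

cycle = 27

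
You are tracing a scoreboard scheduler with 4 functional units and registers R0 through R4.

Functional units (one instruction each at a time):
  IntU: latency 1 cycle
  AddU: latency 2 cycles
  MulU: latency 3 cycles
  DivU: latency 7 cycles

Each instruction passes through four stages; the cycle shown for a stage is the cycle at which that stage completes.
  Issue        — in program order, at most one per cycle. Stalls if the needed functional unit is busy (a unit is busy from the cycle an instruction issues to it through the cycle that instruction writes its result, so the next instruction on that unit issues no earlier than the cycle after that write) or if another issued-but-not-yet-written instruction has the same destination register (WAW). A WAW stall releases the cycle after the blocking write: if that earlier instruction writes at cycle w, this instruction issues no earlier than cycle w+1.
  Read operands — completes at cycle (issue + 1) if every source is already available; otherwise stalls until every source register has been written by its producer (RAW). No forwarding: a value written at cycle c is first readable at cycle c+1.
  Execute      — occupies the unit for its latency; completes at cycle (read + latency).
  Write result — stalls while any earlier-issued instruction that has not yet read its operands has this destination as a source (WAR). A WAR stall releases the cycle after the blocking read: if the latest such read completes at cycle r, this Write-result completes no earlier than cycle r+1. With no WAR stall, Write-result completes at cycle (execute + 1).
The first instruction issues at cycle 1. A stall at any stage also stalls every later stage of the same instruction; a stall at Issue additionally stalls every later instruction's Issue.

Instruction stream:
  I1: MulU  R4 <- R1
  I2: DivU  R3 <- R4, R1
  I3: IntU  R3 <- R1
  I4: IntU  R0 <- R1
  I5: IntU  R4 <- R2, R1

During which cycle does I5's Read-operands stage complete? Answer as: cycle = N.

[I1] 1/2/5/6
[I2] 2/7/14/15  (RAW R4: wait I1 write@6)
[I3] 16/17/18/19  (WAW R3: wait I2 write@15)
[I4] 20/21/22/23  (struct: IntU busy until I3 writes@19)
[I5] 24/25/26/27  (struct: IntU busy until I4 writes@23)

cycle = 25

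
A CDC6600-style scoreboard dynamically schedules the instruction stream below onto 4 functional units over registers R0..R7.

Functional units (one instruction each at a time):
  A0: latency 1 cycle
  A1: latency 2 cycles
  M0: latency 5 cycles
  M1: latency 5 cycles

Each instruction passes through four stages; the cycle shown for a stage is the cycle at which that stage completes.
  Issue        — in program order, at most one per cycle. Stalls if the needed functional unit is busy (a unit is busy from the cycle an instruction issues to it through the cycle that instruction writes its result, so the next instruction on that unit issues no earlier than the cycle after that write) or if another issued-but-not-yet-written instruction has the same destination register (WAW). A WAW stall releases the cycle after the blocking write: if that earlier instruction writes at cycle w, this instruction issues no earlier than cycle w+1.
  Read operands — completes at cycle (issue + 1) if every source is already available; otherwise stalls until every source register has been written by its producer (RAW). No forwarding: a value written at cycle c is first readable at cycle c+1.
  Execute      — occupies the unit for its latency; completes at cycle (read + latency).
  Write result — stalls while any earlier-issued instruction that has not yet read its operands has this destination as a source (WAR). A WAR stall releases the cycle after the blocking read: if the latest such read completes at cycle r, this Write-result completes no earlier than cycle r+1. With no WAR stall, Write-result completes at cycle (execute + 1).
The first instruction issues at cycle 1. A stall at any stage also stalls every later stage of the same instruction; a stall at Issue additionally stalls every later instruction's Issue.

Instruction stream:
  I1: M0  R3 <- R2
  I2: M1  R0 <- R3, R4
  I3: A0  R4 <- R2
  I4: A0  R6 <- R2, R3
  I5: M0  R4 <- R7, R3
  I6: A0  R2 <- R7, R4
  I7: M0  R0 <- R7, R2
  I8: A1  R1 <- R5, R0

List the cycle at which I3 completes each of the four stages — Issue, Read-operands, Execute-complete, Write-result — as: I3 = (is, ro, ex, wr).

c1: I1→M0
c2: I1 RO; I2→M1
c3: I3→A0
c4: I3 RO
c5: I3 EX
c7: I1 EX
c8: I1 WR R3
c9: I2 RO
c10: I3 WR R4
c11: I4→A0
c12: I4 RO; I5→M0
c13: I4 EX; I5 RO
c14: I2 EX; I4 WR R6
c15: I2 WR R0; I6→A0
c18: I5 EX
c19: I5 WR R4
c20: I6 RO; I7→M0
c21: I6 EX; I8→A1
c22: I6 WR R2
c23: I7 RO
c28: I7 EX
c29: I7 WR R0
c30: I8 RO
c32: I8 EX
c33: I8 WR R1

I3 = (3, 4, 5, 10)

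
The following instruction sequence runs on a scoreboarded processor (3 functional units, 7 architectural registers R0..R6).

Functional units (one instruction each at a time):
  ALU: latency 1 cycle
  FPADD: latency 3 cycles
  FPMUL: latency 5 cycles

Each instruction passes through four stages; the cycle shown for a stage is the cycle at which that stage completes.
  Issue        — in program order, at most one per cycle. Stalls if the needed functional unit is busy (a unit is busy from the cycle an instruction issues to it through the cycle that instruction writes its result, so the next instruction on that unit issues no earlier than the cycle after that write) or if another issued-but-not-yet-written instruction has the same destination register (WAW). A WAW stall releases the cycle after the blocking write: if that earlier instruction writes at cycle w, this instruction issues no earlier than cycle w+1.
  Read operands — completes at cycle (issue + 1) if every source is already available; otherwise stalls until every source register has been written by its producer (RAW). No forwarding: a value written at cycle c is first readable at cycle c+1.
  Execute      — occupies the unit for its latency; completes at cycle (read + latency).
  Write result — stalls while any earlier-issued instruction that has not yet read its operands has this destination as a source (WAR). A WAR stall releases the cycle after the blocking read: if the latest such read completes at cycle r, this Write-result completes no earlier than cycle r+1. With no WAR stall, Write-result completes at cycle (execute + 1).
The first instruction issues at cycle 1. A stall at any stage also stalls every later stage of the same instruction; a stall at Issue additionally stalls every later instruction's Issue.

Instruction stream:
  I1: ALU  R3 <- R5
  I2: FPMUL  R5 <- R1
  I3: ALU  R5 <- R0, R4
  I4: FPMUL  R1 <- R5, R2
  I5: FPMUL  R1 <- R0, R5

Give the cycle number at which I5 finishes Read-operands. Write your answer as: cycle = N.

[1] I1 issues→ALU
[2] I1 reads | I2 issues→FPMUL
[3] I1 exec-done | I2 reads
[4] I1 writes R3
[8] I2 exec-done
[9] I2 writes R5
[10] I3 issues→ALU
[11] I3 reads | I4 issues→FPMUL
[12] I3 exec-done
[13] I3 writes R5
[14] I4 reads
[19] I4 exec-done
[20] I4 writes R1
[21] I5 issues→FPMUL
[22] I5 reads
[27] I5 exec-done
[28] I5 writes R1

cycle = 22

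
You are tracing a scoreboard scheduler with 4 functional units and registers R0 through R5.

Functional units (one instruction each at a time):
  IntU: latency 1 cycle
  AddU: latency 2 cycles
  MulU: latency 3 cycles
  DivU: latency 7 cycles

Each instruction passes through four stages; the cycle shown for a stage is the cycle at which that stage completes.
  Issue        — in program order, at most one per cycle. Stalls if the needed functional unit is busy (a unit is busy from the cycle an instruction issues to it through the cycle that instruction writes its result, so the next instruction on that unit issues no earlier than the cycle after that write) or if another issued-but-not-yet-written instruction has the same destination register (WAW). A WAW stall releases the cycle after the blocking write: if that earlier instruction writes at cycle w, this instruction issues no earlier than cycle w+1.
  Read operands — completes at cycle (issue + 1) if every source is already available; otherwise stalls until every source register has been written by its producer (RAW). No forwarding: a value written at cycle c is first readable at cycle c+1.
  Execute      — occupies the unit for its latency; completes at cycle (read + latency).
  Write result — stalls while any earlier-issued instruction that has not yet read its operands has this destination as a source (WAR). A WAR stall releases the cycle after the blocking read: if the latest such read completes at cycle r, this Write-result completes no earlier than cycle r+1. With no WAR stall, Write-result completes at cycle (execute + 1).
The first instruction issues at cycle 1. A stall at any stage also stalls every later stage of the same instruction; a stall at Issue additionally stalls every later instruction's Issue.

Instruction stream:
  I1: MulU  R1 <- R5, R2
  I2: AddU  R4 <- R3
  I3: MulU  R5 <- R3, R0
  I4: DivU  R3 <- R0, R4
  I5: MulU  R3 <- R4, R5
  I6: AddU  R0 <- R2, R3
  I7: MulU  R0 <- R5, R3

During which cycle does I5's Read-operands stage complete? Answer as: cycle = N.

cycle = 19

[1] issue I1 (MulU)
[2] I1 read-ops; issue I2 (AddU)
[3] I2 read-ops
[5] I1 finished on MulU; I2 finished on AddU
[6] I1→R1; I2→R4
[7] issue I3 (MulU)
[8] I3 read-ops; issue I4 (DivU)
[9] I4 read-ops
[11] I3 finished on MulU
[12] I3→R5
[16] I4 finished on DivU
[17] I4→R3
[18] issue I5 (MulU)
[19] I5 read-ops; issue I6 (AddU)
[22] I5 finished on MulU
[23] I5→R3
[24] I6 read-ops
[26] I6 finished on AddU
[27] I6→R0
[28] issue I7 (MulU)
[29] I7 read-ops
[32] I7 finished on MulU
[33] I7→R0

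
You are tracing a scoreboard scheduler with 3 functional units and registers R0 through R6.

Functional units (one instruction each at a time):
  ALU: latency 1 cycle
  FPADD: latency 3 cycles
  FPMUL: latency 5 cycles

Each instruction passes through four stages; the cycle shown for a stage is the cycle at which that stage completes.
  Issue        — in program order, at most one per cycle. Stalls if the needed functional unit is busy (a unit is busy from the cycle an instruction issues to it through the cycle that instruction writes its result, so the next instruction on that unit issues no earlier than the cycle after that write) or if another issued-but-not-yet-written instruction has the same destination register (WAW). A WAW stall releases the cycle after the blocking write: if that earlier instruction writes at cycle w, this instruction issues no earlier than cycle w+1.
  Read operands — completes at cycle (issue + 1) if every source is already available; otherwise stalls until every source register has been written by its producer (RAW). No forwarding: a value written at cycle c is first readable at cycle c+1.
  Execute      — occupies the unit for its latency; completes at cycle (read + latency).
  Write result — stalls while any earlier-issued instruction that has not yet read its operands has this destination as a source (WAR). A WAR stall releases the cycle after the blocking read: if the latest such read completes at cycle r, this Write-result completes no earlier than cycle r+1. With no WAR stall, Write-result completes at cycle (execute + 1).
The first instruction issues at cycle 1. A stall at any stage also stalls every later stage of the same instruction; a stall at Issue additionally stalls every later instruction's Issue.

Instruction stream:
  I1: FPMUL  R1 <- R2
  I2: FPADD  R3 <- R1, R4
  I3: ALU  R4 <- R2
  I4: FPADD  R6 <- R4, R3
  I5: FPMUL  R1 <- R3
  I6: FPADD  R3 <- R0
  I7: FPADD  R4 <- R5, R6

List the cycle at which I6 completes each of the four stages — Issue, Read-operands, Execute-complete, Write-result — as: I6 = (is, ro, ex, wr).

I6 = (20, 21, 24, 25)

[I1] 1/2/7/8
[I2] 2/9/12/13  (RAW R1: wait I1 write@8)
[I3] 3/4/5/10  (WAR R4: wait I2 read@9)
[I4] 14/15/18/19  (struct: FPADD busy until I2 writes@13)
[I5] 15/16/21/22
[I6] 20/21/24/25  (struct: FPADD busy until I4 writes@19)
[I7] 26/27/30/31  (struct: FPADD busy until I6 writes@25)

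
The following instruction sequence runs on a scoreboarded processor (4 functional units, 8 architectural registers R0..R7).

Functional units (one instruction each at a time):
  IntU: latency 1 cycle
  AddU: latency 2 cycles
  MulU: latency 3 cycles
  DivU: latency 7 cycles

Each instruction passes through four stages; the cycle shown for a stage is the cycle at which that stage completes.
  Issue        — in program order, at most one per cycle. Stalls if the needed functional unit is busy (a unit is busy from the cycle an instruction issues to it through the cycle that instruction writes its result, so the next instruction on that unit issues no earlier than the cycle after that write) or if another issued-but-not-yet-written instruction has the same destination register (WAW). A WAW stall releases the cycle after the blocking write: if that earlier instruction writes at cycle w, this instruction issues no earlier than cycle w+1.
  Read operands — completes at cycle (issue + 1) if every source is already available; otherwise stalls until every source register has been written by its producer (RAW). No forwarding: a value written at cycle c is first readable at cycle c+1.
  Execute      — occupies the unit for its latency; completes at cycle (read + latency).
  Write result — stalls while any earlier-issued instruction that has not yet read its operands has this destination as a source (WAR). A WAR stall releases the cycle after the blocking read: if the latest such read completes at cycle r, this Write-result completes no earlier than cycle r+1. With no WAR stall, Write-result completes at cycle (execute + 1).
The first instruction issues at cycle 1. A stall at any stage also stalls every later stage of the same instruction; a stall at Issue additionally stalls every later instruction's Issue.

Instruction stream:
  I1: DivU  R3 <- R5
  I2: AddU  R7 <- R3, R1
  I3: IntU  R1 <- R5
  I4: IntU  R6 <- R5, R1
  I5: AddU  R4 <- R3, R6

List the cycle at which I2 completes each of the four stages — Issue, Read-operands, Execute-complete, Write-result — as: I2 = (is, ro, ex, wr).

I1  is:1  ro:2  ex:9  wr:10
I2  is:2  ro:11  ex:13  wr:14  — RAW R3: wait I1 write@10
I3  is:3  ro:4  ex:5  wr:12  — WAR R1: wait I2 read@11
I4  is:13  ro:14  ex:15  wr:16  — struct: IntU busy until I3 writes@12
I5  is:15  ro:17  ex:19  wr:20  — struct: AddU busy until I2 writes@14, RAW R6: wait I4 write@16

I2 = (2, 11, 13, 14)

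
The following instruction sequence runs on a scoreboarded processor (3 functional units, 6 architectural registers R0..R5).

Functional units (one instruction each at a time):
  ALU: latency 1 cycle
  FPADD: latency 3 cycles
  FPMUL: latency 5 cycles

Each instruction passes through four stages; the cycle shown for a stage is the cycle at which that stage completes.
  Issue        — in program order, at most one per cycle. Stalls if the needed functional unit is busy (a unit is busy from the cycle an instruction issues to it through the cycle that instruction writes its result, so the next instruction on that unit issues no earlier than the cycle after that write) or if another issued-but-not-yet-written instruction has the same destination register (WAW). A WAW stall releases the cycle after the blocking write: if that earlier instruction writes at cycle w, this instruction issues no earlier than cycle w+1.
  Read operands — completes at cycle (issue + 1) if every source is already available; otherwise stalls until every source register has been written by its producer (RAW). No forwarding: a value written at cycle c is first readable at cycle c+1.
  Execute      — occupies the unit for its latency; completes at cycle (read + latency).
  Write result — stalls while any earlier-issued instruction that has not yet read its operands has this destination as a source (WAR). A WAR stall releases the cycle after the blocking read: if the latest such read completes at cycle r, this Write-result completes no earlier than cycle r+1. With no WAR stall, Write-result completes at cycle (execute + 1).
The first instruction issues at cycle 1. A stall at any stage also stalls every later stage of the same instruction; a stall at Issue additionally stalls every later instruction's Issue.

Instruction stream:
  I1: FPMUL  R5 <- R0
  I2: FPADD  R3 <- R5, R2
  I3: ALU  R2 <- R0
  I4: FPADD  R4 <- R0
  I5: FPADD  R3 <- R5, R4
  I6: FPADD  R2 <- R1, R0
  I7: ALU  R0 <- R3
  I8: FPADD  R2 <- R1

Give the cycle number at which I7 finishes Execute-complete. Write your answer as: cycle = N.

c1: issue I1 (FPMUL)
c2: I1 read-ops; issue I2 (FPADD)
c3: issue I3 (ALU)
c4: I3 read-ops
c5: I3 finished on ALU
c7: I1 finished on FPMUL
c8: I1→R5
c9: I2 read-ops
c10: I3→R2
c12: I2 finished on FPADD
c13: I2→R3
c14: issue I4 (FPADD)
c15: I4 read-ops
c18: I4 finished on FPADD
c19: I4→R4
c20: issue I5 (FPADD)
c21: I5 read-ops
c24: I5 finished on FPADD
c25: I5→R3
c26: issue I6 (FPADD)
c27: I6 read-ops; issue I7 (ALU)
c28: I7 read-ops
c29: I7 finished on ALU
c30: I6 finished on FPADD; I7→R0
c31: I6→R2
c32: issue I8 (FPADD)
c33: I8 read-ops
c36: I8 finished on FPADD
c37: I8→R2

cycle = 29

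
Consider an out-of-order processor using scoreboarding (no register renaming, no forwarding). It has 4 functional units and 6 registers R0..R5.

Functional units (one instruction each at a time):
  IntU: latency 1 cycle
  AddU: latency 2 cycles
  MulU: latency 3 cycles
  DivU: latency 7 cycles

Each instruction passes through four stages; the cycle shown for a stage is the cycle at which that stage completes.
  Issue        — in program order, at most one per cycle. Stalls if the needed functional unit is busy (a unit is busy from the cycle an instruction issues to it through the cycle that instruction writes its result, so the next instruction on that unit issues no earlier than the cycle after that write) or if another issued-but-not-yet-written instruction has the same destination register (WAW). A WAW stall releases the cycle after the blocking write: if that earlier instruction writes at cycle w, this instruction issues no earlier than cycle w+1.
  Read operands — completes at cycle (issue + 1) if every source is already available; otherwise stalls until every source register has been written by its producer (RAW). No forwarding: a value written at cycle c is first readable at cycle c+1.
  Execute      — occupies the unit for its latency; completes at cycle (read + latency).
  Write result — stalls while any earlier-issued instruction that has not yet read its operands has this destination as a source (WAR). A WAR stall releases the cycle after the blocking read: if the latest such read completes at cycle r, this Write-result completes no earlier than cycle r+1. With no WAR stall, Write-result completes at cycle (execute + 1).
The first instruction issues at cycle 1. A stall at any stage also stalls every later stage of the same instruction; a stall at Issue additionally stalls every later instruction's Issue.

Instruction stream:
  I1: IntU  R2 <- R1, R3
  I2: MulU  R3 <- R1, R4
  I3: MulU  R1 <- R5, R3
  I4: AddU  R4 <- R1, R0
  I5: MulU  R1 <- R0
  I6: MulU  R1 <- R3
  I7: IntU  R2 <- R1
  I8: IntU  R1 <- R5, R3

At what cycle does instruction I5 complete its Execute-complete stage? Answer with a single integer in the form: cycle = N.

I1: IS=1 RO=2 EX=3 WR=4
I2: IS=2 RO=3 EX=6 WR=7
I3: IS=8 RO=9 EX=12 WR=13  [struct: MulU busy until I2 writes@7]
I4: IS=9 RO=14 EX=16 WR=17  [RAW R1: wait I3 write@13]
I5: IS=14 RO=15 EX=18 WR=19  [struct: MulU busy until I3 writes@13]
I6: IS=20 RO=21 EX=24 WR=25  [struct: MulU busy until I5 writes@19]
I7: IS=21 RO=26 EX=27 WR=28  [RAW R1: wait I6 write@25]
I8: IS=29 RO=30 EX=31 WR=32  [struct: IntU busy until I7 writes@28]

cycle = 18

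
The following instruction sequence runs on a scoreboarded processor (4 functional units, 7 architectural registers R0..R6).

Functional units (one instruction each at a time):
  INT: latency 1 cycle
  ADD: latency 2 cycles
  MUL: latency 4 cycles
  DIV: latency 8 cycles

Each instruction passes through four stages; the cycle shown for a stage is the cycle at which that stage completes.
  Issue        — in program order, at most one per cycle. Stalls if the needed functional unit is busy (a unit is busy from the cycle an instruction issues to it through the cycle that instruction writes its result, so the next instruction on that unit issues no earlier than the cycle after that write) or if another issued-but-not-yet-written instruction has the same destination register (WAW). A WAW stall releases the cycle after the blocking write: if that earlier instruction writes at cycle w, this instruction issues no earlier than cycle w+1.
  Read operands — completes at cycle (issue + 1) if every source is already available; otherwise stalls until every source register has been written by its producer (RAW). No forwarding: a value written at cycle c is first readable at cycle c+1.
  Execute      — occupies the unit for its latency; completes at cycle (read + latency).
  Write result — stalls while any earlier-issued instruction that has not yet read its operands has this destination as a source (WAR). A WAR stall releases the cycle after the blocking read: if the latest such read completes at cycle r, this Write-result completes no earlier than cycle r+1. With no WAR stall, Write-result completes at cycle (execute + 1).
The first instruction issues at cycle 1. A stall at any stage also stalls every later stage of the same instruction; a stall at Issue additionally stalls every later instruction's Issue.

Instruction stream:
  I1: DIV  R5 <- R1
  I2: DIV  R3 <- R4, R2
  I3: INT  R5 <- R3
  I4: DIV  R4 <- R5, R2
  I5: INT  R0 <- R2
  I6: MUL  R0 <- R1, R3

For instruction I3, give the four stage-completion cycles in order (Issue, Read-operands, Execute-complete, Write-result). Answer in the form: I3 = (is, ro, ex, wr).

1) issue 1, read 2, done 10, write 11
2) issue 12, read 13, done 21, write 22  <struct: DIV busy until I1 writes@11>
3) issue 13, read 23, done 24, write 25  <RAW R3: wait I2 write@22>
4) issue 23, read 26, done 34, write 35  <struct: DIV busy until I2 writes@22 / RAW R5: wait I3 write@25>
5) issue 26, read 27, done 28, write 29  <struct: INT busy until I3 writes@25>
6) issue 30, read 31, done 35, write 36  <WAW R0: wait I5 write@29>

I3 = (13, 23, 24, 25)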